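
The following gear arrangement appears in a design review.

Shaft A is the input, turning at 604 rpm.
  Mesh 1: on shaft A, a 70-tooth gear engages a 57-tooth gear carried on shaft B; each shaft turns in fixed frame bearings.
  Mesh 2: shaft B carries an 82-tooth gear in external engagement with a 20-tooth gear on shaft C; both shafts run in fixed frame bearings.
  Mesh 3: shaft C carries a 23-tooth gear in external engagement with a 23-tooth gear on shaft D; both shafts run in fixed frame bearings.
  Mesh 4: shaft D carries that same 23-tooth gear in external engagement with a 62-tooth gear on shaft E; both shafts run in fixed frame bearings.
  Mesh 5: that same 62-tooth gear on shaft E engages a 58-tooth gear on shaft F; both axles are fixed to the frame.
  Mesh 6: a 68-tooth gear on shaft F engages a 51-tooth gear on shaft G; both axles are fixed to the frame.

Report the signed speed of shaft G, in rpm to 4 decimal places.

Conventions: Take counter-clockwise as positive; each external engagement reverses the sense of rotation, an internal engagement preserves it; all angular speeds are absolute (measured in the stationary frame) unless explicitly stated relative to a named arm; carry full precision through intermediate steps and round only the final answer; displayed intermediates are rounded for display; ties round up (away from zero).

+1607.9871 rpm

class = fixed-axis compound train [6 meshes; 6 ratios multiply, 6 sense flips]
mesh 1 [70T→57T]: ω = 604.0000×70/57 = 741.7544 rpm, sense flips to −
mesh 2 [82T→20T]: ω = 741.7544×82/20 = 3041.1930 rpm, sense flips to +
mesh 3 [23T→23T]: ω = 3041.1930×23/23 = 3041.1930 rpm, sense flips to −
mesh 4 [23T→62T]: ω = 3041.1930×23/62 = 1128.1845 rpm, sense flips to +
mesh 5 [62T→58T]: ω = 1128.1845×62/58 = 1205.9903 rpm, sense flips to −
mesh 6 [68T→51T]: ω = 1205.9903×68/51 = 1607.9871 rpm, sense flips to +
signed output speed = +1607.9871 rpm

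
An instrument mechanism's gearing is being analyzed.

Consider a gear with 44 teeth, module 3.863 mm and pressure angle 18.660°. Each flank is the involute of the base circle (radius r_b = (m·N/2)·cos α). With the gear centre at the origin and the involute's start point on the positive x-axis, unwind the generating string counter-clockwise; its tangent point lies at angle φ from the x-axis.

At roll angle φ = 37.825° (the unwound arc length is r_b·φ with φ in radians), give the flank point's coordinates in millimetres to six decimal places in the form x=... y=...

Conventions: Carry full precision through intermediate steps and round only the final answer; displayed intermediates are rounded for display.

x=96.198682 y=7.390893

class = single-mesh tooth geometry [base-circle involute, m = 3.863, 44T]
pitch radius r_p = m·N/2 = 3.863·44/2 = 84.986000
base radius r_b = r_p·cos α = 84.986000·cos 18.660° = 80.518615
roll angle φ = 37.825° = 0.66017079 rad
x = r_b·(cos φ + φ·sin φ) = 96.198682
y = r_b·(sin φ − φ·cos φ) = 7.390893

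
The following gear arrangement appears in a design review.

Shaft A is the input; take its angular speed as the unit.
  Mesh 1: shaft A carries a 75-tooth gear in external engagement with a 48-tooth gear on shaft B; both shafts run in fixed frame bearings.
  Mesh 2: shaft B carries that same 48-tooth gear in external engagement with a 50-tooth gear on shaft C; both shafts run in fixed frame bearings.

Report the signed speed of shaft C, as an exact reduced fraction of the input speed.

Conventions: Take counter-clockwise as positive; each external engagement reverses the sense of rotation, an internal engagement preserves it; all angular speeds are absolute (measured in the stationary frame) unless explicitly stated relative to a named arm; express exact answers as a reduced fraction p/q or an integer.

3/2

2-mesh fixed-axis compound train (all bearings frame-fixed)
mesh 1 [75T→48T]: |ω|/ω_in = 1×75/48 = 25/16, sense flips to −
mesh 2 [48T→50T]: |ω|/ω_in = (25/16)×48/50 = 3/2, sense flips to +
signed output speed (× input speed) = 3/2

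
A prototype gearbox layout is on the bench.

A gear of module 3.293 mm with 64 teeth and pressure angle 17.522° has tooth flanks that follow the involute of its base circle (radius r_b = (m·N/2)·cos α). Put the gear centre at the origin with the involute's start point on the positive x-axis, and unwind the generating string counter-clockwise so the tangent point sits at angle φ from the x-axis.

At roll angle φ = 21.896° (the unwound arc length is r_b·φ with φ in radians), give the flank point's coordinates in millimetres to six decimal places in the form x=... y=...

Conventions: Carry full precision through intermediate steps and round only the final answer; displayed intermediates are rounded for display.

x=107.558710 y=1.842290

class = single-mesh tooth geometry [base-circle involute, m = 3.293, 64T]
pitch radius r_p = m·N/2 = 3.293·64/2 = 105.376000
base radius r_b = r_p·cos α = 105.376000·cos 17.522° = 100.486703
roll angle φ = 21.896° = 0.38215729 rad
x = r_b·(cos φ + φ·sin φ) = 107.558710
y = r_b·(sin φ − φ·cos φ) = 1.842290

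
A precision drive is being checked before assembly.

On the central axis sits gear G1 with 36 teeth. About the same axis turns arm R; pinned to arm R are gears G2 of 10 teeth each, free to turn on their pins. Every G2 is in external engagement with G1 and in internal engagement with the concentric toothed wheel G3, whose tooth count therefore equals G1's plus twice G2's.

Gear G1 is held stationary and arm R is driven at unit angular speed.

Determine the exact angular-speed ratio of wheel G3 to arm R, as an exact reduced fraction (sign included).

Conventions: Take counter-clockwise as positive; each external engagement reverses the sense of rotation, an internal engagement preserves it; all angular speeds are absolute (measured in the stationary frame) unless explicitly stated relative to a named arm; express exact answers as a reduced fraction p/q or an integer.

class = planetary set [G3 = 36+2·10 = 56; Willis about the carrier]
ring teeth: 36 + 2·10 = 56
36(ω_sun−ω_arm) = −56(ω_ring−ω_arm),  ω_sun = 0, ω_arm = 1
ω_ring = 1 − (36/56)(0−1) = 23/14
ω_out/ω_in = 23/14

23/14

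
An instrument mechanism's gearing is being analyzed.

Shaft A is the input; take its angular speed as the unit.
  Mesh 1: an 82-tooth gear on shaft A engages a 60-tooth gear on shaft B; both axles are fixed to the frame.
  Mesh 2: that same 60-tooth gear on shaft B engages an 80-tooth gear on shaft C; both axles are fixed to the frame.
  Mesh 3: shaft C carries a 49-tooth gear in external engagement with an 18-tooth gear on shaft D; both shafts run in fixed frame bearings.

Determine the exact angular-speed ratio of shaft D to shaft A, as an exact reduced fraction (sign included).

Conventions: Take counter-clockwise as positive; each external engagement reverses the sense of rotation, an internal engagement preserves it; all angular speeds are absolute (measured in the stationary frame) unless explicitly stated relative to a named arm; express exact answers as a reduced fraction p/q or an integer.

-2009/720

class = fixed-axis compound train [3 meshes; 3 ratios multiply, 3 sense flips]
mesh 1 [82T→60T]: running ratio 41/30, sense −
mesh 2 [60T→80T]: running ratio 41/40, sense +
mesh 3 [49T→18T]: running ratio 2009/720, sense −
ω_out/ω_in = -2009/720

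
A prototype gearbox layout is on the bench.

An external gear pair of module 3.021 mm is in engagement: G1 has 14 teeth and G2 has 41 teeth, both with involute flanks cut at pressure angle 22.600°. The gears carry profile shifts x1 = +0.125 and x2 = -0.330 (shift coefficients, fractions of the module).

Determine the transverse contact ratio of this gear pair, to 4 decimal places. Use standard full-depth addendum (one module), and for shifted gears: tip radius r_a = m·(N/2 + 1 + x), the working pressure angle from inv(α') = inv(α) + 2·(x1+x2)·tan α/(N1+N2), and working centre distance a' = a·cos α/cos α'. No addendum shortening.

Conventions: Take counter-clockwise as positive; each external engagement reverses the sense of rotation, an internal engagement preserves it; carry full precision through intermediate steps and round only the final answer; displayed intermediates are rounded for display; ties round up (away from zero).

class = single-mesh tooth geometry [involute pair 14T × 41T, m = 3.021]
base radii: r_b1 = 19.523126, r_b2 = 57.174870
tip radii: r_a1 = 24.545625, r_a2 = 63.954570
inv(α') = inv(22.600°) + 2·(+0.125-0.330)·tan α/(14+41) = 0.01871239  ⇒  α' = 21.51760°
a' = a·cos α / cos α' = 83.0775·cos 22.600°/cos 21.51760° = 82.443930
action lengths: √(r_a1²−r_b1²) = 14.877340, √(r_a2²−r_b2²) = 28.656958
base pitch p_b = π·m·cos α = 8.761959
CR = (14.877340 + 28.656958 − 82.443930·sin 21.51760°)/8.761959 = 1.517348
contact ratio ≈ 1.5173

1.5173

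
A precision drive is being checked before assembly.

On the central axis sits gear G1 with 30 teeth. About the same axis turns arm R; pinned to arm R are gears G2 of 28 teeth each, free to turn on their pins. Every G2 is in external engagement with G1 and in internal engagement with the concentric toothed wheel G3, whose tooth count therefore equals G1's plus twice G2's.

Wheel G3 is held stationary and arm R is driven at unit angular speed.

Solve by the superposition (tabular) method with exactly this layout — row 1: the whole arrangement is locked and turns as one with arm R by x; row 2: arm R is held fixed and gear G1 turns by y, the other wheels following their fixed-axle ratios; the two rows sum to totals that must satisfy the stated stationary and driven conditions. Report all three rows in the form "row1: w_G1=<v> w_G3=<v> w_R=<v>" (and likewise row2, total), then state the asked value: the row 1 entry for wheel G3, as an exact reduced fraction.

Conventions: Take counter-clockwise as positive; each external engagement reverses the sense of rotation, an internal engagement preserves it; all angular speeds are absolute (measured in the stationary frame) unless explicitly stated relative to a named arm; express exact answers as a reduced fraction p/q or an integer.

row1: w_G1=1 w_G3=1 w_R=1
row2: w_G1=43/15 w_G3=-1 w_R=0
total: w_G1=58/15 w_G3=0 w_R=1
asked value: 1

recognized (axles ride arm R): planetary set, 30/28/86 teeth
superposition row 1 [locked train]: every member turns x
row 2 (arm held, sun turns y): ω_ring = −(30/86)·y, ω_arm = 0
boundary: total ω_ring = x − (30/86)·y = 0 and total ω_arm = x = 1  ⇒  y = 43/15, x = 1
row 2 ring = −(30/86)·43/15 = -1
totals (row 1 + row 2): sun 1 + 43/15 = 58/15, ring 1 + (-1) = 0, arm 1 + 0 = 1
asked cell (row1, ring) = 1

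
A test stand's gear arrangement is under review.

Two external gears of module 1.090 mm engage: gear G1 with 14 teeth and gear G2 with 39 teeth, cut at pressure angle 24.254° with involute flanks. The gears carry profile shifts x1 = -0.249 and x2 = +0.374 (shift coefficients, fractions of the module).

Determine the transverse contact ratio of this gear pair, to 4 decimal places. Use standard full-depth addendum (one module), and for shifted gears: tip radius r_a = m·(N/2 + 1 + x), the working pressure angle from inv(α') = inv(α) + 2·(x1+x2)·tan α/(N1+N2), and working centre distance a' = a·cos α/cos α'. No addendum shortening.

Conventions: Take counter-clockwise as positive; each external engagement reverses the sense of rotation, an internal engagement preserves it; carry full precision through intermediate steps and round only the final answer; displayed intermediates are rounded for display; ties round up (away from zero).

1.4500

class = single-mesh tooth geometry [involute pair 14T × 39T, m = 1.090]
base radii: r_b1 = 6.956526, r_b2 = 19.378893
tip radii: r_a1 = 8.448590, r_a2 = 22.752660
inv(α') = inv(24.254°) + 2·(-0.249+0.374)·tan α/(14+39) = 0.02936422  ⇒  α' = 24.83777°
a' = a·cos α / cos α' = 28.8850·cos 24.254°/cos 24.83777° = 29.019721
action lengths: √(r_a1²−r_b1²) = 4.794312, √(r_a2²−r_b2²) = 11.922334
base pitch p_b = π·m·cos α = 3.122081
CR = (4.794312 + 11.922334 − 29.019721·sin 24.83777°)/3.122081 = 1.449962
contact ratio ≈ 1.4500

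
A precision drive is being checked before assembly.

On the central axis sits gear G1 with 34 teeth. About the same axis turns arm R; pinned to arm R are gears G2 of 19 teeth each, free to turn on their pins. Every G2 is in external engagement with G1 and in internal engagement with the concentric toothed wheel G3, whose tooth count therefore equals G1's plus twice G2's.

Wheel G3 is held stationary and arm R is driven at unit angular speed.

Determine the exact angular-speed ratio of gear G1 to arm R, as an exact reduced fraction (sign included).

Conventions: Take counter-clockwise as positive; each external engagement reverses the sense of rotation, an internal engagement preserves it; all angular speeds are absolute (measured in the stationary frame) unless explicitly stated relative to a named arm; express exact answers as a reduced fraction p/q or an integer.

53/17

planetary set (34T centre, 19T on arm, 72T internal) — Willis relation
ring teeth: 34 + 2·19 = 72
34(ω_sun−ω_arm) = −72(ω_ring−ω_arm),  ω_ring = 0, ω_arm = 1
ω_sun = 1 − (72/34)(0−1) = 53/17
ω_out/ω_in = 53/17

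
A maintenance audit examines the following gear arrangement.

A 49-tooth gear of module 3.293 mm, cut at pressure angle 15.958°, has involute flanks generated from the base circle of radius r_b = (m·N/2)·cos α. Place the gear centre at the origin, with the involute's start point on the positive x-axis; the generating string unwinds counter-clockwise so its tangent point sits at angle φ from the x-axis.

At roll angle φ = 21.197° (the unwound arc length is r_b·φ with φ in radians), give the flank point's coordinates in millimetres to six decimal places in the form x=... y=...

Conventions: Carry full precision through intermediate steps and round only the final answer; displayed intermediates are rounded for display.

class = single-mesh tooth geometry [base-circle involute, m = 3.293, 49T]
pitch radius r_p = m·N/2 = 3.293·49/2 = 80.678500
base radius r_b = r_p·cos α = 80.678500·cos 15.958° = 77.569432
roll angle φ = 21.197° = 0.36995744 rad
x = r_b·(cos φ + φ·sin φ) = 82.697576
y = r_b·(sin φ − φ·cos φ) = 1.291424

x=82.697576 y=1.291424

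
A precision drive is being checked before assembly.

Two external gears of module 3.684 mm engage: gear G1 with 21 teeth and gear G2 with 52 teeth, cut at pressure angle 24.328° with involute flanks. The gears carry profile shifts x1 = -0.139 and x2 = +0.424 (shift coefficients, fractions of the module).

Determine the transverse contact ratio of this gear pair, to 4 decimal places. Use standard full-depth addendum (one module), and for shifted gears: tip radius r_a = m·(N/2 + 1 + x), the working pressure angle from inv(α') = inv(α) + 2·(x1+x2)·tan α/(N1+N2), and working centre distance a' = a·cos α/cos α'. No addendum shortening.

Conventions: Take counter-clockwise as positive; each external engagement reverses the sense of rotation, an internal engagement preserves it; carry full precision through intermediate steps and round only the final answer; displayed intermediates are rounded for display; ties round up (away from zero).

1.4797

topology: single-mesh involute geometry — m = 3.684, 21T/52T pair
base radii: r_b1 = 35.247118, r_b2 = 87.278578
tip radii: r_a1 = 41.853924, r_a2 = 101.030016
inv(α') = inv(24.328°) + 2·(-0.139+0.424)·tan α/(21+52) = 0.03103220  ⇒  α' = 25.27501°
a' = a·cos α / cos α' = 134.4660·cos 24.328°/cos 25.27501° = 135.496982
action lengths: √(r_a1²−r_b1²) = 22.569706, √(r_a2²−r_b2²) = 50.887266
base pitch p_b = π·m·cos α = 10.545913
CR = (22.569706 + 50.887266 − 135.496982·sin 25.27501°)/10.545913 = 1.479691
contact ratio ≈ 1.4797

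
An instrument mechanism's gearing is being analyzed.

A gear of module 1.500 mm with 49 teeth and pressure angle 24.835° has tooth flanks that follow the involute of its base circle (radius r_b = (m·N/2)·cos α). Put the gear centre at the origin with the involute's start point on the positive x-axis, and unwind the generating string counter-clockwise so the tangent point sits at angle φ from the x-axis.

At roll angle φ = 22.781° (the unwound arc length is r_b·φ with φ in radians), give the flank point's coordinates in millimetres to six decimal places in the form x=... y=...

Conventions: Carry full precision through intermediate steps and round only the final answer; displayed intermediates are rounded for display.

topology: single-mesh involute geometry — m = 1.500, N = 49
pitch radius r_p = m·N/2 = 1.500·49/2 = 36.750000
base radius r_b = r_p·cos α = 36.750000·cos 24.835° = 33.351400
roll angle φ = 22.781° = 0.39760346 rad
x = r_b·(cos φ + φ·sin φ) = 35.884358
y = r_b·(sin φ − φ·cos φ) = 0.687800

x=35.884358 y=0.687800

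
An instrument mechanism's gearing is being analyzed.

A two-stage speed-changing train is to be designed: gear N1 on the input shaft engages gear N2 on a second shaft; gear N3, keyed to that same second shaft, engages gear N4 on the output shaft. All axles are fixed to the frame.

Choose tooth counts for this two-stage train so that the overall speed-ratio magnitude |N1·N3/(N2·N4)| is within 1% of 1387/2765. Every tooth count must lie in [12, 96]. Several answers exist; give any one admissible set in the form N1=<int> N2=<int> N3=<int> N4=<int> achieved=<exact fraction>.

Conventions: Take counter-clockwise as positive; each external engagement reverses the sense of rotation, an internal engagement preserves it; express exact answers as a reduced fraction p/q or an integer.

class = fixed-axis compound train [2-stage, 1387/2765 wanted]
target = 1387/2765 in lowest terms: an exact hit needs N1·N3 = k·1387 and N2·N4 = k·2765 for one integer k, every count in [12, 96]; additionally prefer no 1:1 stage (N1 ≠ N2, N3 ≠ N4)
k = 1: N1·N3 = 1387 = 19·73, N2·N4 = 2765 = 35·79
achieved = 19·73/(35·79) = 1387/2765; |achieved − target| = 0 ≤ 1387/276500 ✓

N1=19 N2=35 N3=73 N4=79 achieved=1387/2765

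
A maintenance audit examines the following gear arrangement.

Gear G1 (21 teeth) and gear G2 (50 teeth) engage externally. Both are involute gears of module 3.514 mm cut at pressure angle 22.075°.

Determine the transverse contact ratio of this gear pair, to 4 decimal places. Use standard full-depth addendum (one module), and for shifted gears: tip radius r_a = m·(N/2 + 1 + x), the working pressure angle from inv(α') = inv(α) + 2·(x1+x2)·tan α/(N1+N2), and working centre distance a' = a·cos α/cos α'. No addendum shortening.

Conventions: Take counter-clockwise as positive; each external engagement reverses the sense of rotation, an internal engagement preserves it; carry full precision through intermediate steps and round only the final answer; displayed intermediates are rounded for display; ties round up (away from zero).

1.5764

single-mesh involute tooth geometry (21T engaging 50T at module 3.514)
base radii: r_b1 = 34.192181, r_b2 = 81.409954
tip radii: r_a1 = 40.411000, r_a2 = 91.364000
no profile shift: α' = α, a' = a
action lengths: √(r_a1²−r_b1²) = 21.539353, √(r_a2²−r_b2²) = 41.470470
base pitch p_b = π·m·cos α = 10.230277
CR = (21.539353 + 41.470470 − 124.747000·sin 22.07500°)/10.230277 = 1.576439
contact ratio ≈ 1.5764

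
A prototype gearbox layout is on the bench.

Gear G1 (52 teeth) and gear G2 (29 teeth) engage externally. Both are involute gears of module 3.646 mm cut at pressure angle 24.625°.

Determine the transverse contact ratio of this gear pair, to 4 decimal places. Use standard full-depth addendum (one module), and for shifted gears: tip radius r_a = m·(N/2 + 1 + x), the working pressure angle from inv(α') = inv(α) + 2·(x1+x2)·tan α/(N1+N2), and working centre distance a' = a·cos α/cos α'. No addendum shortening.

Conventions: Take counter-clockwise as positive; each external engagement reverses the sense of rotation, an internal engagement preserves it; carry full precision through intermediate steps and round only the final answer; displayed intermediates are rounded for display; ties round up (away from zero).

class = single-mesh tooth geometry [involute pair 52T × 29T, m = 3.646]
base radii: r_b1 = 86.174720, r_b2 = 48.058978
tip radii: r_a1 = 98.442000, r_a2 = 56.513000
no profile shift: α' = α, a' = a
action lengths: √(r_a1²−r_b1²) = 47.589338, √(r_a2²−r_b2²) = 29.733042
base pitch p_b = π·m·cos α = 10.412533
CR = (47.589338 + 29.733042 − 147.663000·sin 24.62500°)/10.412533 = 1.516877
contact ratio ≈ 1.5169

1.5169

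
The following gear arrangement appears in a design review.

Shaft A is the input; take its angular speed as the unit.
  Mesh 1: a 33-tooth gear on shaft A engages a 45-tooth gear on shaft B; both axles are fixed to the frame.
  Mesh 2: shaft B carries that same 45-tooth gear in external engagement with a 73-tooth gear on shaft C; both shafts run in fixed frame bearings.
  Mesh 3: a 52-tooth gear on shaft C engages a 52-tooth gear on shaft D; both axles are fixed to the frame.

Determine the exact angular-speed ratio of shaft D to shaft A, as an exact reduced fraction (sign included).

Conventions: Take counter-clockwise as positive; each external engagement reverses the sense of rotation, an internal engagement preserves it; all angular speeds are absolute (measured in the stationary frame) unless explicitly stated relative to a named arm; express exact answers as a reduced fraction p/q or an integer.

class = fixed-axis compound train [3 meshes; 3 ratios multiply, 3 sense flips]
mesh 1 [33T→45T]: running ratio 11/15, sense −
mesh 2 [45T→73T]: running ratio 33/73, sense +
mesh 3 [52T→52T]: running ratio 33/73, sense −
ω_out/ω_in = -33/73

-33/73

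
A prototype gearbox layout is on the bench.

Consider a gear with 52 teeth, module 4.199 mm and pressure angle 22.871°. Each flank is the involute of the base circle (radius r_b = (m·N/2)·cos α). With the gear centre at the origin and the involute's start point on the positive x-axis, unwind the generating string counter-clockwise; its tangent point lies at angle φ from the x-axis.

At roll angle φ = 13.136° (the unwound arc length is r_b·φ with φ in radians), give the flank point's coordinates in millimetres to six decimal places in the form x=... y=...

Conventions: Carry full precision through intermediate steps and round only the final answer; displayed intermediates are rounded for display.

x=103.200033 y=0.401953

recognized (one wheel, involute flank): single-mesh tooth geometry, m = 4.199, N = 52
pitch radius r_p = m·N/2 = 4.199·52/2 = 109.174000
base radius r_b = r_p·cos α = 109.174000·cos 22.871° = 100.590985
roll angle φ = 13.136° = 0.22926645 rad
x = r_b·(cos φ + φ·sin φ) = 103.200033
y = r_b·(sin φ − φ·cos φ) = 0.401953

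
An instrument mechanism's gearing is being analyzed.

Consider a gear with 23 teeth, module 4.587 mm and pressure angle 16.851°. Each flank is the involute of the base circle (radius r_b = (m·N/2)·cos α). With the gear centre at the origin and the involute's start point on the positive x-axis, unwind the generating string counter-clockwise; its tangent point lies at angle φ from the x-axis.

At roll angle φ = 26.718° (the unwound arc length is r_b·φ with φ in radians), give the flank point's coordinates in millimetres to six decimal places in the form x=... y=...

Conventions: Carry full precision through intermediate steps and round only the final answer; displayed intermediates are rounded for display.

x=55.679750 y=1.669613

topology: single-mesh involute geometry — m = 4.587, N = 23
pitch radius r_p = m·N/2 = 4.587·23/2 = 52.750500
base radius r_b = r_p·cos α = 52.750500·cos 16.851° = 50.485491
roll angle φ = 26.718° = 0.46631707 rad
x = r_b·(cos φ + φ·sin φ) = 55.679750
y = r_b·(sin φ − φ·cos φ) = 1.669613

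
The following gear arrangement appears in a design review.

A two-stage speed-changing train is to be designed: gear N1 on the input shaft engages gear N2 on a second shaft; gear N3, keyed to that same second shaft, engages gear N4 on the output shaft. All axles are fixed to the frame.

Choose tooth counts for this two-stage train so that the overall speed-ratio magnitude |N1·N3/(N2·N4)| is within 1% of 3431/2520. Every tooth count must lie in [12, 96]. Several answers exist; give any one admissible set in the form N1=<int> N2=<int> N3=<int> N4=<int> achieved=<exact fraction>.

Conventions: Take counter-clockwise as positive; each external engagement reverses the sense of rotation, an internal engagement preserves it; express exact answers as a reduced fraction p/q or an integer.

N1=47 N2=28 N3=73 N4=90 achieved=3431/2520

2-stage fixed-axis compound train for ratio 3431/2520
target = 3431/2520 in lowest terms: an exact hit needs N1·N3 = k·3431 and N2·N4 = k·2520 for one integer k, every count in [12, 96]; additionally prefer no 1:1 stage (N1 ≠ N2, N3 ≠ N4)
k = 1: N1·N3 = 3431 = 47·73, N2·N4 = 2520 = 28·90
achieved = 47·73/(28·90) = 3431/2520; |achieved − target| = 0 ≤ 3431/252000 ✓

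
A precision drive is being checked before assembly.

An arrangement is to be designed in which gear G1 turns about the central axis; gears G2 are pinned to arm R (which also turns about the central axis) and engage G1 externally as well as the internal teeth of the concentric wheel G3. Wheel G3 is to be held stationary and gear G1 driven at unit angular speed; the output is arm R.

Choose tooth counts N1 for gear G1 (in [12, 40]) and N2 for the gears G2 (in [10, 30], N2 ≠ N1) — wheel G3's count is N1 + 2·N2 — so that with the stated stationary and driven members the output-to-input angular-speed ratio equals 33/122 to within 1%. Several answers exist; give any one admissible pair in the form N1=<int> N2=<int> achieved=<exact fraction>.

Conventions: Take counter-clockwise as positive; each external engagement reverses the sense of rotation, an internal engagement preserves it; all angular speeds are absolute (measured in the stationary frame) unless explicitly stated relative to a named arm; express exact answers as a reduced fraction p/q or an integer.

N1=33 N2=28 achieved=33/122

topology: planetary set — design target 33/122, arm = carrier (Willis)
Willis with ω_ring = 0: ω_arm/ω_sun = N1/(N1+N3); set equal to 33/122  ⇒  N3/N1 = 1/(33/122) − 1 = 89/33
N3 = N1 + 2·N2  ⇒  N2/N1 = (N3/N1 − 1)/2 = (89/33 − 1)/2 = 28/33
smallest multiple with N1 ≥ 12 and N2 ≥ 10: k = 1  ⇒  N1 = 1·33 = 33, N2 = 1·28 = 28 (N1 ≤ 40, N2 ≤ 30, N2 ≠ N1 ✓), N3 = 33 + 2·28 = 89
check: N1/(N1+N3) with N1 = 33, N3 = 89 gives 33/122; |achieved − target| = 0 ≤ 33/12200 ✓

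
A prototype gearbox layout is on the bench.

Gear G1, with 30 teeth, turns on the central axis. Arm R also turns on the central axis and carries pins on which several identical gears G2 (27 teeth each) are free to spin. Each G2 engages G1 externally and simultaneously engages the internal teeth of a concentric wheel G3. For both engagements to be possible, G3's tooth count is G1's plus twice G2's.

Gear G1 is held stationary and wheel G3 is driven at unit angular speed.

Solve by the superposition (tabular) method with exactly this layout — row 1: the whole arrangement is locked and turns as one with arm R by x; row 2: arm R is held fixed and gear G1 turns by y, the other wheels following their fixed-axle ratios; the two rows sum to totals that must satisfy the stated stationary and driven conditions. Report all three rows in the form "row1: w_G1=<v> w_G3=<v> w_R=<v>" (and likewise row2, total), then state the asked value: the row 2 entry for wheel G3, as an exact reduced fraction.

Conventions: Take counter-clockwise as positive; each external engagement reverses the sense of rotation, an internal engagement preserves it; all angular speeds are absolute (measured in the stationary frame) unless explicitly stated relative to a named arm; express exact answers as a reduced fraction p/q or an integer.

row1: w_G1=14/19 w_G3=14/19 w_R=14/19
row2: w_G1=-14/19 w_G3=5/19 w_R=0
total: w_G1=0 w_G3=1 w_R=14/19
asked value: 5/19

class = planetary set [G3 = 30+2·27 = 84; Willis about the carrier]
superposition row 1 [locked train]: every member turns x
row 2 (arm held, sun turns y): ω_ring = −(30/84)·y, ω_arm = 0
boundary: total ω_sun = x + y = 0 and total ω_ring = x − (30/84)·y = 1  ⇒  y = -14/19, x = 14/19
row 2 ring = −(30/84)·(-14/19) = 5/19
totals (row 1 + row 2): sun 14/19 + (-14/19) = 0, ring 14/19 + 5/19 = 1, arm 14/19 + 0 = 14/19
asked cell (row2, ring) = 5/19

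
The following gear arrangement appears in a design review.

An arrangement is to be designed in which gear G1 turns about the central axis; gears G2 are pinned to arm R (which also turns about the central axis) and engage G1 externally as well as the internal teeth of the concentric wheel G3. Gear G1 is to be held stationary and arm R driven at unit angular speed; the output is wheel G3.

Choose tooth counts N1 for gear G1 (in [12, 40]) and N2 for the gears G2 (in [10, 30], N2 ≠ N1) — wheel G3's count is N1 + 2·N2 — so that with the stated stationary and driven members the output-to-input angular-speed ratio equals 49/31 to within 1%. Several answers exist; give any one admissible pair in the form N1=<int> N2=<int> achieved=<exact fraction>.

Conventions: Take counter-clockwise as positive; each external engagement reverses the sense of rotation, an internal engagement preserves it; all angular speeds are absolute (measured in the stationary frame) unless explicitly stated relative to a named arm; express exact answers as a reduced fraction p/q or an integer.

N1=36 N2=13 achieved=49/31

design class (target 49/31): planetary set
Willis with ω_sun = 0: ω_ring/ω_arm = (N1+N3)/N3; set equal to 49/31  ⇒  N3/N1 = 1/(49/31 − 1) = 31/18
N3 = N1 + 2·N2  ⇒  N2/N1 = (N3/N1 − 1)/2 = (31/18 − 1)/2 = 13/36
smallest multiple with N1 ≥ 12 and N2 ≥ 10: k = 1  ⇒  N1 = 1·36 = 36, N2 = 1·13 = 13 (N1 ≤ 40, N2 ≤ 30, N2 ≠ N1 ✓), N3 = 36 + 2·13 = 62
check: (N1+N3)/N3 with N1 = 36, N3 = 62 gives 49/31; |achieved − target| = 0 ≤ 49/3100 ✓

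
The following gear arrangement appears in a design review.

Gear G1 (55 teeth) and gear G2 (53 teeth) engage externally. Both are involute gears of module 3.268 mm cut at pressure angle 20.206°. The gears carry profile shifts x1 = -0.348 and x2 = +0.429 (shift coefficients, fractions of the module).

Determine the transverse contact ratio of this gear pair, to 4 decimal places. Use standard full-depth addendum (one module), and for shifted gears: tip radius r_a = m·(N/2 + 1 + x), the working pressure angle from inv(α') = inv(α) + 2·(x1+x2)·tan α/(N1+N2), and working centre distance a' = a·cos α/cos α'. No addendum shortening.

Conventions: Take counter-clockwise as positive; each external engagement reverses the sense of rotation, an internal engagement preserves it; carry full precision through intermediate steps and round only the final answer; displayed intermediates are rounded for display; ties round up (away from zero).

single-mesh involute tooth geometry (55T engaging 53T at module 3.268)
base radii: r_b1 = 84.339118, r_b2 = 81.272241
tip radii: r_a1 = 92.000736, r_a2 = 91.271972
inv(α') = inv(20.206°) + 2·(-0.348+0.429)·tan α/(55+53) = 0.01593810  ⇒  α' = 20.43663°
a' = a·cos α / cos α' = 176.4720·cos 20.206°/cos 20.43663° = 176.735266
action lengths: √(r_a1²−r_b1²) = 36.756613, √(r_a2²−r_b2²) = 41.537883
base pitch p_b = π·m·cos α = 9.634878
CR = (36.756613 + 41.537883 − 176.735266·sin 20.43663°)/9.634878 = 1.721207
contact ratio ≈ 1.7212

1.7212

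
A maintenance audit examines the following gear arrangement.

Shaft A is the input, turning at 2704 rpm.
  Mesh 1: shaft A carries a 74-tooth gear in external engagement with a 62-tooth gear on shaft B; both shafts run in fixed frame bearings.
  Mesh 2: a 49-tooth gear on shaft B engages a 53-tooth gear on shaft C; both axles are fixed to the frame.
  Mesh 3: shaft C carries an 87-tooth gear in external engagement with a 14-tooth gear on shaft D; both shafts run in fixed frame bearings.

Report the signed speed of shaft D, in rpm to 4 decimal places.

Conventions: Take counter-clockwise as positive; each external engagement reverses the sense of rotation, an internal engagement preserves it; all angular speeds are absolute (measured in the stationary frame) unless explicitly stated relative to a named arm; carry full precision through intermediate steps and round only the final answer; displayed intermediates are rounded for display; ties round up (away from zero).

-18542.0670 rpm

topology: fixed-axis compound train — 3 meshes, A→D
mesh 1 [74T→62T]: ω = 2704.0000×74/62 = 3227.3548 rpm, sense flips to −
mesh 2 [49T→53T]: ω = 3227.3548×49/53 = 2983.7809 rpm, sense flips to +
mesh 3 [87T→14T]: ω = 2983.7809×87/14 = 18542.0670 rpm, sense flips to −
signed output speed = -18542.0670 rpm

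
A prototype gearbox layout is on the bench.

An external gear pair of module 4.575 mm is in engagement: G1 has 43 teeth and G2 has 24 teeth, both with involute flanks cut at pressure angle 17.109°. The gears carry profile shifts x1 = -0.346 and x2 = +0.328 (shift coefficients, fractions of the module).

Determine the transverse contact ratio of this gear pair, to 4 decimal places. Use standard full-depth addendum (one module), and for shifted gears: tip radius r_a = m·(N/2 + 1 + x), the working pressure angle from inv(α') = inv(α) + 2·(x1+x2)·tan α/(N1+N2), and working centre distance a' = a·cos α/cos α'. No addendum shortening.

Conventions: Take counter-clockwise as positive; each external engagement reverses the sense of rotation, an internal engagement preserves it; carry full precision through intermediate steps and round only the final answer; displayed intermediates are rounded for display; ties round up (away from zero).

1.7570

recognized (one external pair, fixed centres): single-mesh tooth geometry, m = 4.575, N1 = 43, N2 = 24
base radii: r_b1 = 94.009646, r_b2 = 52.470500
tip radii: r_a1 = 101.354550, r_a2 = 60.975600
inv(α') = inv(17.109°) + 2·(-0.346+0.328)·tan α/(43+24) = 0.00903835  ⇒  α' = 17.00836°
a' = a·cos α / cos α' = 153.2625·cos 17.109°/cos 17.00836° = 153.179915
action lengths: √(r_a1²−r_b1²) = 37.880486, √(r_a2²−r_b2²) = 31.062363
base pitch p_b = π·m·cos α = 13.736745
CR = (37.880486 + 31.062363 − 153.179915·sin 17.00836°)/13.736745 = 1.757040
contact ratio ≈ 1.7570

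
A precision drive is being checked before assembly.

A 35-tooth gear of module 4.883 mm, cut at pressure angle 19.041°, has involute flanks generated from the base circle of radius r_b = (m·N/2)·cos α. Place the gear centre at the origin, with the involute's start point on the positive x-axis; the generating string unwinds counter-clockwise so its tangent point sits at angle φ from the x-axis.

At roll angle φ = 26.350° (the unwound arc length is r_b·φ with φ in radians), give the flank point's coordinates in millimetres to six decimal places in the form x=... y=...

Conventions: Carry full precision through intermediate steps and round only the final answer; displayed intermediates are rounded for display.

x=88.872876 y=2.564053

recognized (one wheel, involute flank): single-mesh tooth geometry, m = 4.883, N = 35
pitch radius r_p = m·N/2 = 4.883·35/2 = 85.452500
base radius r_b = r_p·cos α = 85.452500·cos 19.041° = 80.776997
roll angle φ = 26.350° = 0.45989426 rad
x = r_b·(cos φ + φ·sin φ) = 88.872876
y = r_b·(sin φ − φ·cos φ) = 2.564053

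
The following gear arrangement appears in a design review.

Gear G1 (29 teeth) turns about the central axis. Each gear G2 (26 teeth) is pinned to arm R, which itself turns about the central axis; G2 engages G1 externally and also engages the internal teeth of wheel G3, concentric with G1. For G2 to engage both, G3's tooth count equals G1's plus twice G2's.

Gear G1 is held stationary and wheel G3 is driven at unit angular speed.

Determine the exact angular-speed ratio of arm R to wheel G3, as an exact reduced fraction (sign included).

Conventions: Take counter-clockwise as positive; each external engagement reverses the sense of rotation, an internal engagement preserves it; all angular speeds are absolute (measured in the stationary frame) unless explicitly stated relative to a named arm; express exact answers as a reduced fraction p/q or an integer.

topology: planetary set — G1 29T / G2 26T / G3 81T, arm = carrier (Willis)
ring teeth: 29 + 2·26 = 81
29(ω_sun−ω_arm) = −81(ω_ring−ω_arm),  ω_sun = 0, ω_ring = 1
29(0−ω_arm) = −81(1−ω_arm)  ⇒  110·ω_arm = 81  ⇒  ω_arm = 81/110
ω_out/ω_in = 81/110

81/110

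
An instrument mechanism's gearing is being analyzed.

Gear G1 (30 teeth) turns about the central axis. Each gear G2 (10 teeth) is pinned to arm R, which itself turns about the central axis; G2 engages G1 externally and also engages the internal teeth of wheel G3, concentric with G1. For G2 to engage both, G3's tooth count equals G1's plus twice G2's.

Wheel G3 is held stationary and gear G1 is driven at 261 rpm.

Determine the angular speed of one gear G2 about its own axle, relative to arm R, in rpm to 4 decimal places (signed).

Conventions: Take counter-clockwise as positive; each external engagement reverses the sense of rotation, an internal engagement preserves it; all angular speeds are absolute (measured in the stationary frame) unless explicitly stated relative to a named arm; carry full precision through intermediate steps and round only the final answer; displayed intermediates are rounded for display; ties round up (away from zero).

class = planetary set [G3 = 30+2·10 = 50; Willis about the carrier]
normalise by the input: solve with ω_sun = 1, then scale by 261 rpm
ring teeth: 30 + 2·10 = 50
30(ω_sun−ω_arm) = −50(ω_ring−ω_arm),  ω_ring = 0, ω_sun = 1
30(1−ω_arm) = −50(0−ω_arm)  ⇒  80·ω_arm = 30  ⇒  ω_arm = 3/8
sun–planet mesh: 30·(1−3/8) = −10·(ω_p−ω_arm)  ⇒  ω_p−ω_arm = -15/8
scale: ω_p−ω_arm = -15/8 × 261 rpm = -489.3750 rpm

-489.3750 rpm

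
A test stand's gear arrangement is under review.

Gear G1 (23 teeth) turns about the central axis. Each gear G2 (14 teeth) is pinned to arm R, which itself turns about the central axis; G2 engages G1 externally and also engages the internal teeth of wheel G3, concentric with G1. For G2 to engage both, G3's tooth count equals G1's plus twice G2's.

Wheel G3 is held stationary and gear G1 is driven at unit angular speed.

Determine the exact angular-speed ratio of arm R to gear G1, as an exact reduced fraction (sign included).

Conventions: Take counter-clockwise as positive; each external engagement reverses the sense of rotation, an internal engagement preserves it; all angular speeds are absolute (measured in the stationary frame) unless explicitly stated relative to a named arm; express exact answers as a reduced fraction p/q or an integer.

23/74

topology: planetary set — G1 23T / G2 14T / G3 51T, arm = carrier (Willis)
ring teeth: 23 + 2·14 = 51
23(ω_sun−ω_arm) = −51(ω_ring−ω_arm),  ω_ring = 0, ω_sun = 1
23(1−ω_arm) = −51(0−ω_arm)  ⇒  74·ω_arm = 23  ⇒  ω_arm = 23/74
ω_out/ω_in = 23/74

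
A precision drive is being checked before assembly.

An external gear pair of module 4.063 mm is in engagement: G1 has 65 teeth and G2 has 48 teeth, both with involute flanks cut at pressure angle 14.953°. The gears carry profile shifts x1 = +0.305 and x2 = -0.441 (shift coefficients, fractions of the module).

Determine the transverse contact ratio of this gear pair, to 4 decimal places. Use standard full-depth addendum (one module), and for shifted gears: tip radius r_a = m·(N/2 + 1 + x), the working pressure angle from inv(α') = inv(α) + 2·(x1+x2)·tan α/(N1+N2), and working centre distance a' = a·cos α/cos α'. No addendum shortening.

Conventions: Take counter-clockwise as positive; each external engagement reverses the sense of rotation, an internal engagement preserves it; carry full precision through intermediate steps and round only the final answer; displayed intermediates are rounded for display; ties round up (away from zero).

class = single-mesh tooth geometry [involute pair 65T × 48T, m = 4.063]
base radii: r_b1 = 127.576083, r_b2 = 94.210030
tip radii: r_a1 = 137.349715, r_a2 = 99.783217
inv(α') = inv(14.953°) + 2·(+0.305-0.441)·tan α/(65+48) = 0.00544824  ⇒  α' = 14.41675°
a' = a·cos α / cos α' = 229.5595·cos 14.953°/cos 14.41675° = 228.997137
action lengths: √(r_a1²−r_b1²) = 50.885040, √(r_a2²−r_b2²) = 32.881006
base pitch p_b = π·m·cos α = 12.332064
CR = (50.885040 + 32.881006 − 228.997137·sin 14.41675°)/12.332064 = 2.169299
contact ratio ≈ 2.1693

2.1693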